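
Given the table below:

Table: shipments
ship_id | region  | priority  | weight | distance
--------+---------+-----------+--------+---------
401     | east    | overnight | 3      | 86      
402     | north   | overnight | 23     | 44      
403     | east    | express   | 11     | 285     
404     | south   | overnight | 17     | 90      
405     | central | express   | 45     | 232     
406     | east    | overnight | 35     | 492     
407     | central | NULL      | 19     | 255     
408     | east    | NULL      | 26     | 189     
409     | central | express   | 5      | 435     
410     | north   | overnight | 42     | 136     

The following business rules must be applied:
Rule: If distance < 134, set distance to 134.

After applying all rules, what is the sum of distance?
2426

Step 1: 3 records have distance < 134
Step 2: These records originally summed to 220
Step 3: After setting to minimum: 3 × 134 = 402
Step 4: Unaffected records sum: 2024
Step 5: Final sum = 402 + 2024 = 2426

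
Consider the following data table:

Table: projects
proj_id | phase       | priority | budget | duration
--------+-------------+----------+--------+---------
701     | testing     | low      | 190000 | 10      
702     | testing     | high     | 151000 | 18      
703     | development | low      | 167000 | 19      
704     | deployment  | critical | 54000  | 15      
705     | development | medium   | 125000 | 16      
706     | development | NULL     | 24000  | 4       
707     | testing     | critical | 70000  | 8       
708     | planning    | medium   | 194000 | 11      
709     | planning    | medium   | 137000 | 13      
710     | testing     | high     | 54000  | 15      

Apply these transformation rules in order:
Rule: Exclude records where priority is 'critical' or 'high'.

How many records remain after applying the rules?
6

Step 1: Count records to exclude
  - 2 (critical) + 2 (high) = 4 records
Step 2: Total records: 10
Step 3: Remaining = 10 - 4 = 6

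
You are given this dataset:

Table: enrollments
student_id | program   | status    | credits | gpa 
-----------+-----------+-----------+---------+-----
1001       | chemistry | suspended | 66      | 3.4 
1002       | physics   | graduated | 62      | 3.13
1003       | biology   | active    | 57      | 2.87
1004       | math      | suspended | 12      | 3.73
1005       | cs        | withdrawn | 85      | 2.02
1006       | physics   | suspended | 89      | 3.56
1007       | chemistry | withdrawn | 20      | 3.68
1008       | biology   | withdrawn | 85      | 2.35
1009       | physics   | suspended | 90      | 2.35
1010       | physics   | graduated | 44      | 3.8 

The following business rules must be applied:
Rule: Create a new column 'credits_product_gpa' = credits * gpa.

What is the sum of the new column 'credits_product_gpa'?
1767.4

Step 1: For each record, compute credits * gpa
Example calculations:
  66 * 3.4 = 224.4
  62 * 3.13 = 194.06
  57 * 2.87 = 163.59
  ...
Step 2: Sum all derived values
Step 3: Total = 1767.4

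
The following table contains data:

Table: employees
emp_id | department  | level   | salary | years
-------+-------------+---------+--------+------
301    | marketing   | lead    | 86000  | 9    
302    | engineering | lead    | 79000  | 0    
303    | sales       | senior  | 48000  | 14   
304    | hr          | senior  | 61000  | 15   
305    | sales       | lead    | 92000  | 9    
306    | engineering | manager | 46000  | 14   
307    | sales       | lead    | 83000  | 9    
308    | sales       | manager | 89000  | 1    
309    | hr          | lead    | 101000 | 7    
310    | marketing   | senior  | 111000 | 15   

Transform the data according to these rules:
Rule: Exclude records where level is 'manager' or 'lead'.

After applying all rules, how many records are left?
3

Step 1: Count records to exclude
  - 2 (manager) + 5 (lead) = 7 records
Step 2: Total records: 10
Step 3: Remaining = 10 - 7 = 3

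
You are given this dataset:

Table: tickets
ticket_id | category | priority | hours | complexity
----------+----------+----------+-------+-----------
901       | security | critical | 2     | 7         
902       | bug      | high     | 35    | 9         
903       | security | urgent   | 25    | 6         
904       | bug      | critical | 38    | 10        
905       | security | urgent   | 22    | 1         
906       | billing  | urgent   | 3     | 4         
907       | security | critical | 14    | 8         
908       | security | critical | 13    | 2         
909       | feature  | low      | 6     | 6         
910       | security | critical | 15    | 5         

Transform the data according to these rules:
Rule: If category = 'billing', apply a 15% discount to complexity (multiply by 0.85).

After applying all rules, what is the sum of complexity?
57.4

Step 1: Records with category = 'billing' have total complexity = 4
Step 2: Apply multiplier: 4 × 0.85 = 3.4
Step 3: Other records total: 54
Step 4: Final sum = 3.4 + 54 = 57.4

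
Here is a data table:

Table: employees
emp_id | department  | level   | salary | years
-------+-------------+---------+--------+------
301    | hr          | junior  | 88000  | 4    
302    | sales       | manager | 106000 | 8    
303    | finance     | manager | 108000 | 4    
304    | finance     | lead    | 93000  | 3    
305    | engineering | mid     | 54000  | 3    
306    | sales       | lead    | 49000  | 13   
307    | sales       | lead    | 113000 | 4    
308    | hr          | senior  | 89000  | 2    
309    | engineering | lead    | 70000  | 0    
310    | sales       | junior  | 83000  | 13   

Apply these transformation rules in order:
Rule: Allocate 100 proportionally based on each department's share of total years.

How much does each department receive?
engineering: 5.56, finance: 12.96, hr: 11.11, sales: 70.37

Step 1: Calculate total years = 54
Step 2: Calculate each department's proportion:
  engineering: 3/54 = 5.56% → 5.56
  finance: 7/54 = 12.96% → 12.96
  hr: 6/54 = 11.11% → 11.11
  sales: 38/54 = 70.37% → 70.37
Step 3: Verify: sum of allocations ≈ 100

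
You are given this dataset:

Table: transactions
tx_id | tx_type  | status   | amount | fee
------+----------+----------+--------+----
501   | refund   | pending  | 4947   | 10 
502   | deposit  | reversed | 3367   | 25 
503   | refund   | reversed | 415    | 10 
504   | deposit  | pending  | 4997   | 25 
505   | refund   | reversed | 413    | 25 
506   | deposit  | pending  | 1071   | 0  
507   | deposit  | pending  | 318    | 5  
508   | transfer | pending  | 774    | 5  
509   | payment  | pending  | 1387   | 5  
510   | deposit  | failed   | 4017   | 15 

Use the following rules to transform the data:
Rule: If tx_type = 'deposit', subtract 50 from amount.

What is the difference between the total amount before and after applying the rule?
250

Step 1: Original sum of amount = 21706
Step 2: 5 records have tx_type = 'deposit'
Step 3: Each affected record changes by -50
Step 4: Total change = 5 × -50 = -250
Step 5: New sum = 21706 + -250 = 21456
Step 6: Difference = |21456 - 21706| = 250
        (Sum decreased by 250)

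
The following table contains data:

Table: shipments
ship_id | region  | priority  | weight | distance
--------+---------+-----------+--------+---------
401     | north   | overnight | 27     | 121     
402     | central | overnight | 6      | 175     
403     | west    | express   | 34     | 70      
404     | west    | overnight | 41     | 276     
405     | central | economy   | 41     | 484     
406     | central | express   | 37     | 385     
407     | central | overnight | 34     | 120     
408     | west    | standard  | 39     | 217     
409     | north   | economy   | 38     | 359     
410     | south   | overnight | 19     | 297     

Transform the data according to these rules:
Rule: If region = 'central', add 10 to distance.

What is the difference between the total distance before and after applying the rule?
40

Step 1: Original sum of distance = 2504
Step 2: 4 records have region = 'central'
Step 3: Each affected record changes by 10
Step 4: Total change = 4 × 10 = 40
Step 5: New sum = 2504 + 40 = 2544
Step 6: Difference = |2544 - 2504| = 40
        (Sum increased by 40)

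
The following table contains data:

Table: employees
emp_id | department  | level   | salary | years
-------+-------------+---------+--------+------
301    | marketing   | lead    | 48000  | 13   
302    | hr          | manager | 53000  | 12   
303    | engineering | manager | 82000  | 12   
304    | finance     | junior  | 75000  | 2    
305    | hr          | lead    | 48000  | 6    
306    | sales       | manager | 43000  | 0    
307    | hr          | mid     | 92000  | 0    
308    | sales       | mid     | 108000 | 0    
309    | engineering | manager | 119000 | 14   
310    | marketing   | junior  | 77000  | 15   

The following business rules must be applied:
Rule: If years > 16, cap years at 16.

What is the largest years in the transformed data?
15

Step 1: Original maximum years = 15
Step 2: Check cap of 16 against maximum
Step 3: No records exceed the cap (max 15 <= cap 16), so no capping applies
Step 4: Maximum after transformation = 15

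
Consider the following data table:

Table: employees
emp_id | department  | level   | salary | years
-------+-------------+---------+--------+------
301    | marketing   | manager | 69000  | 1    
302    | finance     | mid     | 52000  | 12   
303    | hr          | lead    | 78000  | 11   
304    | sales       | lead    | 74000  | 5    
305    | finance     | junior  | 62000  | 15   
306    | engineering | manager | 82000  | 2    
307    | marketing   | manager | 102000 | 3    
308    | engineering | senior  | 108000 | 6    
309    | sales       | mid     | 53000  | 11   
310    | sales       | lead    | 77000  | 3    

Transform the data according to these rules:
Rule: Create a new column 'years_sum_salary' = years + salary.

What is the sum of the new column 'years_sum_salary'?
757069

Step 1: For each record, compute years + salary
Example calculations:
  1 + 69000 = 69001
  12 + 52000 = 52012
  11 + 78000 = 78011
  ...
Step 2: Sum all derived values
Step 3: Total = 757069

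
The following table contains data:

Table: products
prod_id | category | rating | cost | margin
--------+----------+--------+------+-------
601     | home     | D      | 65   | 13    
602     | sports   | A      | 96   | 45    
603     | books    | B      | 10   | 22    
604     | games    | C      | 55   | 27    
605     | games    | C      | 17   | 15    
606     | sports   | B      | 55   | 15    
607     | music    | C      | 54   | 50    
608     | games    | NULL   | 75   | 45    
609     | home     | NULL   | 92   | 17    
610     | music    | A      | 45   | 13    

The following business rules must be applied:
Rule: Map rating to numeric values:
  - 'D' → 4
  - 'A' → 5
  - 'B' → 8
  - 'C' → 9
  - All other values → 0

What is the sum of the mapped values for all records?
57

Step 1: Apply mapping to each record
Step 2: Count by status:
  'D': 1 records × 4 = 4
  'A': 2 records × 5 = 10
  'B': 2 records × 8 = 16
  'C': 3 records × 9 = 27
Step 3: Sum all mapped values = 57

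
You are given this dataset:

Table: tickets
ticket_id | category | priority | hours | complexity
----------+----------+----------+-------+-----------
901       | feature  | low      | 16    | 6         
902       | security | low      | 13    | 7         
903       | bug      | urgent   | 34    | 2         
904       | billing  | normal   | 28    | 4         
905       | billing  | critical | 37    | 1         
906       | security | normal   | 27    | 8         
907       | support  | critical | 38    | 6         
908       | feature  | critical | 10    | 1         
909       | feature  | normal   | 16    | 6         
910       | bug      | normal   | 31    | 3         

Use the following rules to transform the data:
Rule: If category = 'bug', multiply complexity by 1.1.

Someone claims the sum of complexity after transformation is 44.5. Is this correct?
Yes, the result is correct.

Step 1: Calculate the correct sum after transformation
Step 2: Apply multiplier 1.1 to records where category = 'bug'
Step 3: Correct result = 44.5
Step 4: Claimed result = 44.5
Step 5: 44.5 = 44.5 ✓
Conclusion: The claimed result is correct.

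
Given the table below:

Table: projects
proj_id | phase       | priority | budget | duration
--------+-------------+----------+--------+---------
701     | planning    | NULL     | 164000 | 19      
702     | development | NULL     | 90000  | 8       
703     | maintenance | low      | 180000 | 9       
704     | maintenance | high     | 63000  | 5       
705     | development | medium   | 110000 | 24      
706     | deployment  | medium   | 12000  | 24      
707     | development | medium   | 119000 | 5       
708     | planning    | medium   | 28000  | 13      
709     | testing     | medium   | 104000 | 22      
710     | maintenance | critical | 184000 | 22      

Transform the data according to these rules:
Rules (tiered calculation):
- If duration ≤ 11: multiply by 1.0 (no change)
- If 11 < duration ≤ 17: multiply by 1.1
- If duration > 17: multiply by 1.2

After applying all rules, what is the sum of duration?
174.5

Step 1: Tier 1 (duration ≤ 11): 4 records, sum = 27 × 1.0 = 27.0
Step 2: Tier 2 (11 < duration ≤ 17): 1 records, sum = 13 × 1.1 = 14.3
Step 3: Tier 3 (duration > 17): 5 records, sum = 111 × 1.2 = 133.2
Step 4: Final sum = 27.0 + 14.3 + 133.2 = 174.5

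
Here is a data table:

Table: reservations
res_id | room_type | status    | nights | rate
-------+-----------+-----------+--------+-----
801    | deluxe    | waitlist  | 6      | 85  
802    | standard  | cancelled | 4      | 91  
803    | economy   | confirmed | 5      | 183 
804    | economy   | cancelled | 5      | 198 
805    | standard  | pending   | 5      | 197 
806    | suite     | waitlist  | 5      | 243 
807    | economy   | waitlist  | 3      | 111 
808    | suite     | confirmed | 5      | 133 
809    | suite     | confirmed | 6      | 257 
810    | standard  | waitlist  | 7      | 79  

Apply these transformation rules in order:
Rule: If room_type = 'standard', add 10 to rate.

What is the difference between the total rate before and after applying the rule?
30

Step 1: Original sum of rate = 1577
Step 2: 3 records have room_type = 'standard'
Step 3: Each affected record changes by 10
Step 4: Total change = 3 × 10 = 30
Step 5: New sum = 1577 + 30 = 1607
Step 6: Difference = |1607 - 1577| = 30
        (Sum increased by 30)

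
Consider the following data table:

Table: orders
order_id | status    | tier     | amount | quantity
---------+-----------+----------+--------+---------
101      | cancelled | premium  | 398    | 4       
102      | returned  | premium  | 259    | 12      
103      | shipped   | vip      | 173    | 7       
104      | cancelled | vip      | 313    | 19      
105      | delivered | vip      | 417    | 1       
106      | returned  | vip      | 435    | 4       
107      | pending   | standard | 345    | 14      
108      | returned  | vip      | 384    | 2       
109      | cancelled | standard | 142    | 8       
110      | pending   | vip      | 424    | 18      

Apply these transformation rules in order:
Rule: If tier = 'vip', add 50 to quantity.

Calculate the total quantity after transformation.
389

Step 1: Count records where tier = 'vip': 6
Step 2: Total bonus added: 6 × 50 = 300
Step 3: Original sum of quantity: 89
Step 4: Final sum = 89 + 300 = 389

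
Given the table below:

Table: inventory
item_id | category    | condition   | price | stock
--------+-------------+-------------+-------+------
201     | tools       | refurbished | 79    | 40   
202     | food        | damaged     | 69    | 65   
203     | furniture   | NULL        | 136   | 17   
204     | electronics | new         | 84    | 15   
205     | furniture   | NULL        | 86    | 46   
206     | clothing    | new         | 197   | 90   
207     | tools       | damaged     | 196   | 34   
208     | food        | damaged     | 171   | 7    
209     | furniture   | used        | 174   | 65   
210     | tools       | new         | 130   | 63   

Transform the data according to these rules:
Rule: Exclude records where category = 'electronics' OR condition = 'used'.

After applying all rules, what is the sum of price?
1064

Step 1: Find records where category = 'electronics' OR condition = 'used'
Step 2: 2 records match, summing to 258
Step 3: Original sum: 1322
Step 4: Remaining sum = 1322 - 258 = 1064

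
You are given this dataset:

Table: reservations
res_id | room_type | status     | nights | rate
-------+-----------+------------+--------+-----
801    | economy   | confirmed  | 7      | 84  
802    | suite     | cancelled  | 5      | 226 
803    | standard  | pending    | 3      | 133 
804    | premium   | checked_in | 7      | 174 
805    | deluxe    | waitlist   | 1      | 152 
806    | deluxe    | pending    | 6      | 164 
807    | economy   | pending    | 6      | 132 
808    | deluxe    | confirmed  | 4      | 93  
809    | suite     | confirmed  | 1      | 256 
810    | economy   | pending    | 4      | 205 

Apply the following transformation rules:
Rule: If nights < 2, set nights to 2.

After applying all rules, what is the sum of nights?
46

Step 1: 2 records have nights < 2
Step 2: These records originally summed to 2
Step 3: After setting to minimum: 2 × 2 = 4
Step 4: Unaffected records sum: 42
Step 5: Final sum = 4 + 42 = 46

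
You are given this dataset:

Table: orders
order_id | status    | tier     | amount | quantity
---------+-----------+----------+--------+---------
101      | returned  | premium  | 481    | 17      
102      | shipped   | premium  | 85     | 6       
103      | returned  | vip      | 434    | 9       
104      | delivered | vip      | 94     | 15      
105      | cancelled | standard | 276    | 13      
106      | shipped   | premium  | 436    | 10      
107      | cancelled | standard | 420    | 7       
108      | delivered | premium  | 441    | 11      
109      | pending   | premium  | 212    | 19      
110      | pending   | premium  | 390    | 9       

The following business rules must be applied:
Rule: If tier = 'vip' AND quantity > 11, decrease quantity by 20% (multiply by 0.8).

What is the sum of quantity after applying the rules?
113.0

Step 1: Find records where tier = 'vip' AND quantity > 11
Step 2: 1 records match, summing to 15
Step 3: After multiplier: 15 × 0.8 = 12.0
Step 4: Unaffected records sum: 101
Step 5: Final sum = 12.0 + 101 = 113.0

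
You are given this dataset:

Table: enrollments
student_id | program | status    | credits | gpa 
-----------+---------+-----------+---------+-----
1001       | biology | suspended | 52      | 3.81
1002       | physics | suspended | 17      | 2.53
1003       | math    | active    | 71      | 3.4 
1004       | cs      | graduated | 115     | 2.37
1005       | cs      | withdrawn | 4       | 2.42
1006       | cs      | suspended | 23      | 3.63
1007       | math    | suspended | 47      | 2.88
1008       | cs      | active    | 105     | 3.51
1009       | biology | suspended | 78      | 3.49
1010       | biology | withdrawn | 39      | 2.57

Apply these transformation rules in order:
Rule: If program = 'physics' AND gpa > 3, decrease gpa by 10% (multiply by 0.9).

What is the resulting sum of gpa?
30.61

Step 1: Find records where program = 'physics' AND gpa > 3
Step 2: 0 records match, summing to 0
Step 3: After multiplier: 0 × 0.9 = 0.0
Step 4: Unaffected records sum: 30.61
Step 5: Final sum = 0.0 + 30.61 = 30.61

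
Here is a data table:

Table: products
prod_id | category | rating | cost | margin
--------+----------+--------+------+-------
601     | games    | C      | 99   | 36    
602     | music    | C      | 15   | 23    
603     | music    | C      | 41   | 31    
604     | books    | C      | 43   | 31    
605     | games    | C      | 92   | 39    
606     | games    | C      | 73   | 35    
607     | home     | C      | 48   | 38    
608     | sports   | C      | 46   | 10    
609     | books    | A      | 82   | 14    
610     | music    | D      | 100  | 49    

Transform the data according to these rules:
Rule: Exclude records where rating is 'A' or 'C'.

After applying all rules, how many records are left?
1

Step 1: Count records to exclude
  - 1 (A) + 8 (C) = 9 records
Step 2: Total records: 10
Step 3: Remaining = 10 - 9 = 1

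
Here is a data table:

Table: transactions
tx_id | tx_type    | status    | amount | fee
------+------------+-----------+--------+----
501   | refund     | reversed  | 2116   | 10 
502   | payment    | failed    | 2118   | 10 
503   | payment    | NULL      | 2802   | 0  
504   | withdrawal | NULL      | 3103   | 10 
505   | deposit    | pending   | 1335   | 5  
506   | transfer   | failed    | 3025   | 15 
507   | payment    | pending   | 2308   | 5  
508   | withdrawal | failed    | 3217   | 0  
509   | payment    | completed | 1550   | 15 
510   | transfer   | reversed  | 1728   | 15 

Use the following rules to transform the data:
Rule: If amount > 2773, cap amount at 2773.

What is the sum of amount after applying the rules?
22247

Step 1: 4 records have amount > 2773
Step 2: These records originally summed to 12147
Step 3: After capping: 4 × 2773 = 11092
Step 4: Unaffected records sum: 11155
Step 5: Final sum = 11092 + 11155 = 22247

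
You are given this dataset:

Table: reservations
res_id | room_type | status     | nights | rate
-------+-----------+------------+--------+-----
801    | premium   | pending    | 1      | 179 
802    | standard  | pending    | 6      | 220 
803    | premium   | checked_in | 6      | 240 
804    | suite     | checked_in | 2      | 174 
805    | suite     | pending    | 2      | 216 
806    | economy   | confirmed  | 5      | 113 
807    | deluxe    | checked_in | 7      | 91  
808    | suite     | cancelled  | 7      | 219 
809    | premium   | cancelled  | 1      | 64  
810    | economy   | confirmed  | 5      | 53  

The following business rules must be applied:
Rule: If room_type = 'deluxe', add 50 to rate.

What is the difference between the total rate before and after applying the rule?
50

Step 1: Original sum of rate = 1569
Step 2: 1 records have room_type = 'deluxe'
Step 3: Each affected record changes by 50
Step 4: Total change = 1 × 50 = 50
Step 5: New sum = 1569 + 50 = 1619
Step 6: Difference = |1619 - 1569| = 50
        (Sum increased by 50)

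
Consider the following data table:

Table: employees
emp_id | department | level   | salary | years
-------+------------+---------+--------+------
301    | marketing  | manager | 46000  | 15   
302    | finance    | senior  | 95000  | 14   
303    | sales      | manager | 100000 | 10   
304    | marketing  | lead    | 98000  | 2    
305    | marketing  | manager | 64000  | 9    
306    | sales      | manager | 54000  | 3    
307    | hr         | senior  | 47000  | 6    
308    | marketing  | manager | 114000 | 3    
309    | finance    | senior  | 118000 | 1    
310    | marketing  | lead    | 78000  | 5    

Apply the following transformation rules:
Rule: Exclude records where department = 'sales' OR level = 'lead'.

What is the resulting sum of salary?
484000

Step 1: Find records where department = 'sales' OR level = 'lead'
Step 2: 4 records match, summing to 330000
Step 3: Original sum: 814000
Step 4: Remaining sum = 814000 - 330000 = 484000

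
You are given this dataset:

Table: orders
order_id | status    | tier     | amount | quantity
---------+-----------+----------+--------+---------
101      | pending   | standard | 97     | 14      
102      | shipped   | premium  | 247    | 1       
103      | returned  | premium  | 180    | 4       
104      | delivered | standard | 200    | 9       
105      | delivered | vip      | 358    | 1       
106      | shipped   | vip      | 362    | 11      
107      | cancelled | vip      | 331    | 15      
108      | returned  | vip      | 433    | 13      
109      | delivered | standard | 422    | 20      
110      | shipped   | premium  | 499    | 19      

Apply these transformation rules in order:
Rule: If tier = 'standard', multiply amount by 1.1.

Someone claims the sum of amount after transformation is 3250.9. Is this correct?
No, the correct result is 3200.9.

Step 1: Calculate the correct sum after transformation
Step 2: Apply multiplier 1.1 to records where tier = 'standard'
Step 3: Correct result = 3200.9
Step 4: Claimed result = 3250.9
Step 5: 3200.9 ≠ 3250.9
Conclusion: The claimed result is incorrect. The correct answer is 3200.9.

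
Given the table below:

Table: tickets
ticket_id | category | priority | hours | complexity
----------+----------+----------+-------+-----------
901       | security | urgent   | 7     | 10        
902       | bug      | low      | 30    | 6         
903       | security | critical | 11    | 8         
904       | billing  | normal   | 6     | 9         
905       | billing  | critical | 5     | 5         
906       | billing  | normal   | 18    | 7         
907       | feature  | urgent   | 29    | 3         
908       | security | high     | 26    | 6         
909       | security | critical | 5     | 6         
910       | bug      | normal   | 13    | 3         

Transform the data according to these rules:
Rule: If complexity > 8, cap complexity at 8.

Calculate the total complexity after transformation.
60

Step 1: 2 records have complexity > 8
Step 2: These records originally summed to 19
Step 3: After capping: 2 × 8 = 16
Step 4: Unaffected records sum: 44
Step 5: Final sum = 16 + 44 = 60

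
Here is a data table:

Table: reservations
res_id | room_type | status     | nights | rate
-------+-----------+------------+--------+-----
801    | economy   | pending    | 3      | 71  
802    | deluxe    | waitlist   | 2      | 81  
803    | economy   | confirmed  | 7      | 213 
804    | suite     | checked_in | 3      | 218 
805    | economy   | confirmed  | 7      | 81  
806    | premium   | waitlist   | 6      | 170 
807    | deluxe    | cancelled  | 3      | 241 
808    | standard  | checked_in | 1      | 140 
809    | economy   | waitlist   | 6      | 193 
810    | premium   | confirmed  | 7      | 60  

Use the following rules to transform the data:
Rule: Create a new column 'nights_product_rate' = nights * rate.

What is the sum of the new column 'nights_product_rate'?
6548

Step 1: For each record, compute nights * rate
Example calculations:
  3 * 71 = 213
  2 * 81 = 162
  7 * 213 = 1491
  ...
Step 2: Sum all derived values
Step 3: Total = 6548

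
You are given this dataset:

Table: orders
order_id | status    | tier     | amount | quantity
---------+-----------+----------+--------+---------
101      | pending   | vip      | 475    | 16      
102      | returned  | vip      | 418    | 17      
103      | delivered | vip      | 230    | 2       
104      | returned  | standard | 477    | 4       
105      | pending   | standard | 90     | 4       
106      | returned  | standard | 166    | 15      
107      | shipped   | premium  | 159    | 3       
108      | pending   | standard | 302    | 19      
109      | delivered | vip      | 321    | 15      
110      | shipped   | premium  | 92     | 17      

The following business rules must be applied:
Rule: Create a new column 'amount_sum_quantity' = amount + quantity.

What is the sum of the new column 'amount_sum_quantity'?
2842

Step 1: For each record, compute amount + quantity
Example calculations:
  475 + 16 = 491
  418 + 17 = 435
  230 + 2 = 232
  ...
Step 2: Sum all derived values
Step 3: Total = 2842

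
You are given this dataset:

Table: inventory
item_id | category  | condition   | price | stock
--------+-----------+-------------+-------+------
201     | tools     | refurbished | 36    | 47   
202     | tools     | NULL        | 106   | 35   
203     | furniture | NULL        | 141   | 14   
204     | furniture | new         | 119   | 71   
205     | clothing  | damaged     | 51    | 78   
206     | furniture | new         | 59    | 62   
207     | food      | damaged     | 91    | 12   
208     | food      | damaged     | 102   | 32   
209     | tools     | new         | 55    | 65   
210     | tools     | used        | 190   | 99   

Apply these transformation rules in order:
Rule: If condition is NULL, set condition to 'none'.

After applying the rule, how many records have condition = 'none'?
2

Step 1: Count records where condition IS NULL
Step 2: Found 2 records with NULL condition
Step 3: These records will have condition set to 'none'
Step 4: Records already having condition = 'none': 0
Step 5: Answer: 2 + 0 = 2 records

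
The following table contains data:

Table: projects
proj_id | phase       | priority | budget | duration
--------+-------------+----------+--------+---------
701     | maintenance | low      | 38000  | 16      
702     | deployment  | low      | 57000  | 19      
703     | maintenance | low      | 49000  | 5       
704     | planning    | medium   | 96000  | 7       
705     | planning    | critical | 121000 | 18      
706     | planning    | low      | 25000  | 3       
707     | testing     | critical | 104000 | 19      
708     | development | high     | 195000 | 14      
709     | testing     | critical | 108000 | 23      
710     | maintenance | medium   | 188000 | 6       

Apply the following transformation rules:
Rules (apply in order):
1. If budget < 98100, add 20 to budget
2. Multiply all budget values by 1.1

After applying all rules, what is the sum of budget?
1079210.0

Step 1: Apply Rule 1 - Add 20 to records with budget < 98100
  - 5 records affected: 265000 + (5 × 20) = 265100
  - Unaffected records: 716000
  - Sum after Rule 1: 981100
Step 2: Apply Rule 2 - Multiply all by 1.1
  - 981100 × 1.1 = 1079210.0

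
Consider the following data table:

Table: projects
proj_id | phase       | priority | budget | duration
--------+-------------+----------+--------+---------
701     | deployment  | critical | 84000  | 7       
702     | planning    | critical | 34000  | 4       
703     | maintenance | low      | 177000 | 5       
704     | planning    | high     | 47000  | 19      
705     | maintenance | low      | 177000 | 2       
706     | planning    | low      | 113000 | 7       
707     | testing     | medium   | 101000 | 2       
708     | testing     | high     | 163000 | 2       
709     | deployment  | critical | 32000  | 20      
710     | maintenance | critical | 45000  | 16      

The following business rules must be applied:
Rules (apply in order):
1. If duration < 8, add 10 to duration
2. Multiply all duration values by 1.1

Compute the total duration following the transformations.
169.4

Step 1: Apply Rule 1 - Add 10 to records with duration < 8
  - 7 records affected: 29 + (7 × 10) = 99
  - Unaffected records: 55
  - Sum after Rule 1: 154
Step 2: Apply Rule 2 - Multiply all by 1.1
  - 154 × 1.1 = 169.4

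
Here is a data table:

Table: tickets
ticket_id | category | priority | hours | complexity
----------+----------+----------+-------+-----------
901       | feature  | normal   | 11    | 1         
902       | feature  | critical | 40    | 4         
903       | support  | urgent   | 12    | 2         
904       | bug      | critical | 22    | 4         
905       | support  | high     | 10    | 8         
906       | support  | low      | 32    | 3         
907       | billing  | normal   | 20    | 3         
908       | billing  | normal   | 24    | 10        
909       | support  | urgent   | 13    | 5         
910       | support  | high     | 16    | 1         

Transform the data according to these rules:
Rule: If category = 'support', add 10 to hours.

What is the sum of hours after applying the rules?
250

Step 1: Count records where category = 'support': 5
Step 2: Total bonus added: 5 × 10 = 50
Step 3: Original sum of hours: 200
Step 4: Final sum = 200 + 50 = 250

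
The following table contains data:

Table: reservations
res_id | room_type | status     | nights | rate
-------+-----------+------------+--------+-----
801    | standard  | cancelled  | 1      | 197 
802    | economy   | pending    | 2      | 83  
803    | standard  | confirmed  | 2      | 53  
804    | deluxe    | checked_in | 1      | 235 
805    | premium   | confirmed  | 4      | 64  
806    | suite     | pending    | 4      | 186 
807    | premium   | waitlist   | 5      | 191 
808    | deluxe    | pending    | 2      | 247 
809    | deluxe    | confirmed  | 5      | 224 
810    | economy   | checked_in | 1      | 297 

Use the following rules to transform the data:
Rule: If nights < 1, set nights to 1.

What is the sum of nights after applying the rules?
27

Step 1: 0 records have nights < 1
Step 2: These records originally summed to 0
Step 3: After setting to minimum: 0 × 1 = 0
Step 4: Unaffected records sum: 27
Step 5: Final sum = 0 + 27 = 27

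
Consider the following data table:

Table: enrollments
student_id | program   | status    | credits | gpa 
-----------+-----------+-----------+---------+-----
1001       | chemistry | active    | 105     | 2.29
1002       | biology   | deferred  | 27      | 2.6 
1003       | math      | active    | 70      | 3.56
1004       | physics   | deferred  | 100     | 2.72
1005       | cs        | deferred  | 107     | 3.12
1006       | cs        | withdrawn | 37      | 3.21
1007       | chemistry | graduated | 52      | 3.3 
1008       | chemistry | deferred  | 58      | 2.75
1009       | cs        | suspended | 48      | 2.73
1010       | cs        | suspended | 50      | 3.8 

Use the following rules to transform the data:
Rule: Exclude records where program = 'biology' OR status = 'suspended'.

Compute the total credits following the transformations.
529

Step 1: Find records where program = 'biology' OR status = 'suspended'
Step 2: 3 records match, summing to 125
Step 3: Original sum: 654
Step 4: Remaining sum = 654 - 125 = 529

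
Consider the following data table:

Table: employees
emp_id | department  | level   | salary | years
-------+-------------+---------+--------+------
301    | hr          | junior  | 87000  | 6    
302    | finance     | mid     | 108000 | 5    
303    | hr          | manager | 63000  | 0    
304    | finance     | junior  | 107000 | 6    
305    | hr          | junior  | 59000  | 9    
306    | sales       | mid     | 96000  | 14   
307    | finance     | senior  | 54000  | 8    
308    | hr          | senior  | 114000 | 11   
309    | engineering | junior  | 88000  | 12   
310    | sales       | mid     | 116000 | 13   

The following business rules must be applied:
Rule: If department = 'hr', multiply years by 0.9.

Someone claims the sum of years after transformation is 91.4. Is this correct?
No, the correct result is 81.4.

Step 1: Calculate the correct sum after transformation
Step 2: Apply multiplier 0.9 to records where department = 'hr'
Step 3: Correct result = 81.4
Step 4: Claimed result = 91.4
Step 5: 81.4 ≠ 91.4
Conclusion: The claimed result is incorrect. The correct answer is 81.4.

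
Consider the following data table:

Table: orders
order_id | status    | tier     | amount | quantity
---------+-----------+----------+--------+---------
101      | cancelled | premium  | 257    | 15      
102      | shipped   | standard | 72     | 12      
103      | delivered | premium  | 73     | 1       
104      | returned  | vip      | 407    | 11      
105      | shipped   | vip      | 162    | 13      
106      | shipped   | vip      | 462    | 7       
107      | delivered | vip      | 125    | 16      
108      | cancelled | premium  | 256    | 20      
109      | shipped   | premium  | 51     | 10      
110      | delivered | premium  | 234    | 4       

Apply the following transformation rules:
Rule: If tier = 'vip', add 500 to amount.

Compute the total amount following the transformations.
4099

Step 1: Count records where tier = 'vip': 4
Step 2: Total bonus added: 4 × 500 = 2000
Step 3: Original sum of amount: 2099
Step 4: Final sum = 2099 + 2000 = 4099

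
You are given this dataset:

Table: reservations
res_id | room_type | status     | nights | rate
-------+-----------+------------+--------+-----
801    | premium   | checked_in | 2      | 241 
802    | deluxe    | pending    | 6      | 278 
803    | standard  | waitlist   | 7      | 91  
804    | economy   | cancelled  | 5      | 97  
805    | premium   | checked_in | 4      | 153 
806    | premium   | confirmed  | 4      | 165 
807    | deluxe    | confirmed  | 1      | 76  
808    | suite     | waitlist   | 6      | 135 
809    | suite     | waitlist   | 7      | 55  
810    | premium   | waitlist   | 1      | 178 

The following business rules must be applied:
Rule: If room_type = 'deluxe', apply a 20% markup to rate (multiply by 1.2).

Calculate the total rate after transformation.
1539.8

Step 1: Records with room_type = 'deluxe' have total rate = 354
Step 2: Apply multiplier: 354 × 1.2 = 424.8
Step 3: Other records total: 1115
Step 4: Final sum = 424.8 + 1115 = 1539.8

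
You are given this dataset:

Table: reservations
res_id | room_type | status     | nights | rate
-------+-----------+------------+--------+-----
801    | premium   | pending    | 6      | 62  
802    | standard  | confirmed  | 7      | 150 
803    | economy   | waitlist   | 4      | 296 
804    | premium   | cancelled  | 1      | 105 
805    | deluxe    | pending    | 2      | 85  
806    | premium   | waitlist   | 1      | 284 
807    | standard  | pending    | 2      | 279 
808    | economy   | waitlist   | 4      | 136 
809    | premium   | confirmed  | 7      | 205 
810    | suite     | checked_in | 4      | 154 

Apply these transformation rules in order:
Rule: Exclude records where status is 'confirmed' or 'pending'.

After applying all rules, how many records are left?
5

Step 1: Count records to exclude
  - 2 (confirmed) + 3 (pending) = 5 records
Step 2: Total records: 10
Step 3: Remaining = 10 - 5 = 5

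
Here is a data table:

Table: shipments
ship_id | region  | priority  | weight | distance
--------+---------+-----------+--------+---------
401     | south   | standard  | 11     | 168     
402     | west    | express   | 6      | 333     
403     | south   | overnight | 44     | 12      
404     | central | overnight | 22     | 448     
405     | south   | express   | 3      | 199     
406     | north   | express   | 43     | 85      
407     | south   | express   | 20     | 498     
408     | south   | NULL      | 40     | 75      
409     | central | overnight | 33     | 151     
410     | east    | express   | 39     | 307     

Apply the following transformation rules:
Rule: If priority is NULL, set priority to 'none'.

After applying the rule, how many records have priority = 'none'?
1

Step 1: Count records where priority IS NULL
Step 2: Found 1 records with NULL priority
Step 3: These records will have priority set to 'none'
Step 4: Records already having priority = 'none': 0
Step 5: Answer: 1 + 0 = 1 records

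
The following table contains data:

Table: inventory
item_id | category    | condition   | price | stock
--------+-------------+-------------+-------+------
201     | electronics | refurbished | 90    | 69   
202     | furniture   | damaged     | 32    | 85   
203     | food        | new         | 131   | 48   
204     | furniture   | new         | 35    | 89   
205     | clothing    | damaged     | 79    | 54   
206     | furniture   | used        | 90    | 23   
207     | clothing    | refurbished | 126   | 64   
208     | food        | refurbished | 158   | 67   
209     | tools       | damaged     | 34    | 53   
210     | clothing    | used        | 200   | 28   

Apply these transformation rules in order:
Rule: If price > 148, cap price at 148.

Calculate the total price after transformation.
913

Step 1: 2 records have price > 148
Step 2: These records originally summed to 358
Step 3: After capping: 2 × 148 = 296
Step 4: Unaffected records sum: 617
Step 5: Final sum = 296 + 617 = 913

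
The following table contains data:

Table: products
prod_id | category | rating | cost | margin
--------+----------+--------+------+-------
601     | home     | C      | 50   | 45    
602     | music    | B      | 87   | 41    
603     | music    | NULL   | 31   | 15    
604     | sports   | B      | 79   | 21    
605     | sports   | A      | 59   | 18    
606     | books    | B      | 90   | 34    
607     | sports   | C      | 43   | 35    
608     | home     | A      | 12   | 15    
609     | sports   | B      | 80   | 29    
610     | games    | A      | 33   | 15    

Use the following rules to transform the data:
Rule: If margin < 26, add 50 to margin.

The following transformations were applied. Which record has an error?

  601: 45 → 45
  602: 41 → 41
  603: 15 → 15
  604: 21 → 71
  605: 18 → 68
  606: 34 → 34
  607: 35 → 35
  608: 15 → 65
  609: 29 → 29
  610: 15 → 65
Record 603 has an error. The correct transformed value should be 65, not 15.

Step 1: Check each record against the rule
Step 2: Record 603 has margin = 15
Step 3: Since 15 < 26, the bonus should have been applied
Step 4: Correct value = 65, but claimed value = 15
Conclusion: Record 603 has the error.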